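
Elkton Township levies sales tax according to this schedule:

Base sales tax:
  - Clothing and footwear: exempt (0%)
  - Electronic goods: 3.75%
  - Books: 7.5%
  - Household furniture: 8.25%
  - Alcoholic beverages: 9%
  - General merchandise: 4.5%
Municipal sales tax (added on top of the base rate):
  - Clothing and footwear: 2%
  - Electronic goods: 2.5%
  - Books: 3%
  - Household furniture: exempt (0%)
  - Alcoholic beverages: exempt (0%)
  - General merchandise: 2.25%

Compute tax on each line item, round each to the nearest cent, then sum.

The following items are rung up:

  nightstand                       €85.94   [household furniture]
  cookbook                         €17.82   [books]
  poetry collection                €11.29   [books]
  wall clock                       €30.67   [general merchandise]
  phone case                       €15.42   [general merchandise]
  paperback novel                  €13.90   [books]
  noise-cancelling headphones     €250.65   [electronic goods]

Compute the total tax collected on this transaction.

€30.39

Nightstand €85.94: household furniture → 8.25% + 0% municipal = 8.25% → €7.09
Cookbook €17.82: books → 7.5% + 3% municipal = 10.5% → €1.87
Poetry collection €11.29: books → 7.5% + 3% municipal = 10.5% → €1.19
Wall clock €30.67: general merchandise → 4.5% + 2.25% municipal = 6.75% → €2.07
Phone case €15.42: general merchandise → 4.5% + 2.25% municipal = 6.75% → €1.04
Paperback novel €13.90: books → 7.5% + 3% municipal = 10.5% → €1.46
Noise-cancelling headphones €250.65: electronic goods → 3.75% + 2.5% municipal = 6.25% → €15.67
Total tax = €7.09 + €1.87 + €1.19 + €2.07 + €1.04 + €1.46 + €15.67 = €30.39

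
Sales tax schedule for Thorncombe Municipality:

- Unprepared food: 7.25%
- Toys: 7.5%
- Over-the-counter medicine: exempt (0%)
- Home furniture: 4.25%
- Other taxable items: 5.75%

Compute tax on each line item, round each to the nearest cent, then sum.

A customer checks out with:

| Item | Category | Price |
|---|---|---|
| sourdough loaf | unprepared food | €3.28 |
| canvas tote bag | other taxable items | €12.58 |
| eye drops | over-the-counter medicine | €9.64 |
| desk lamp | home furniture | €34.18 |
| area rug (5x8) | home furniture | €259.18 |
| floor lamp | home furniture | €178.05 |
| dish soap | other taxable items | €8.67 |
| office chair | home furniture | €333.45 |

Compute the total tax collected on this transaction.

Sourdough loaf €3.28: unprepared food → 7.25% → €0.24
Canvas tote bag €12.58: other taxable items → 5.75% → €0.72
Eye drops €9.64: over-the-counter medicine → 0% → €0.00
Desk lamp €34.18: home furniture → 4.25% → €1.45
Area rug (5x8) €259.18: home furniture → 4.25% → €11.02
Floor lamp €178.05: home furniture → 4.25% → €7.57
Dish soap €8.67: other taxable items → 5.75% → €0.50
Office chair €333.45: home furniture → 4.25% → €14.17
Total tax = €0.24 + €0.72 + €1.45 + €11.02 + €7.57 + €0.50 + €14.17 = €35.67

€35.67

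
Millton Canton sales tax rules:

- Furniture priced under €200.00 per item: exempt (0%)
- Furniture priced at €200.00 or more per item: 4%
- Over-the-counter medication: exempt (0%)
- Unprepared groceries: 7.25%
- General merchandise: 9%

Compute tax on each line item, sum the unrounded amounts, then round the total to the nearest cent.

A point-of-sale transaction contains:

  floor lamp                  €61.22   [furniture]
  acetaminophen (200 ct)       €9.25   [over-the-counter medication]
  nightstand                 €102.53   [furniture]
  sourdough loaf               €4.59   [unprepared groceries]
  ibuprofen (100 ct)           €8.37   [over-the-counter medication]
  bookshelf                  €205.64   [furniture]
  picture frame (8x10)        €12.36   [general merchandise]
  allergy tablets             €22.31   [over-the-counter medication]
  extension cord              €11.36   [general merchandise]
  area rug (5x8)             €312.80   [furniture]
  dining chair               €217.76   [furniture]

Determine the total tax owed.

Floor lamp €61.22: furniture, under €200.00 → 0% → €0.00
Acetaminophen (200 ct) €9.25: over-the-counter medication → 0% → €0.00
Nightstand €102.53: furniture, under €200.00 → 0% → €0.00
Sourdough loaf €4.59: unprepared groceries → 7.25% → €0.332775
Ibuprofen (100 ct) €8.37: over-the-counter medication → 0% → €0.00
Bookshelf €205.64: furniture, €200.00 or more → 4% → €8.2256
Picture frame (8x10) €12.36: general merchandise → 9% → €1.1124
Allergy tablets €22.31: over-the-counter medication → 0% → €0.00
Extension cord €11.36: general merchandise → 9% → €1.0224
Area rug (5x8) €312.80: furniture, €200.00 or more → 4% → €12.512
Dining chair €217.76: furniture, €200.00 or more → 4% → €8.7104
Unrounded tax sum = €31.915575 → €31.92

€31.92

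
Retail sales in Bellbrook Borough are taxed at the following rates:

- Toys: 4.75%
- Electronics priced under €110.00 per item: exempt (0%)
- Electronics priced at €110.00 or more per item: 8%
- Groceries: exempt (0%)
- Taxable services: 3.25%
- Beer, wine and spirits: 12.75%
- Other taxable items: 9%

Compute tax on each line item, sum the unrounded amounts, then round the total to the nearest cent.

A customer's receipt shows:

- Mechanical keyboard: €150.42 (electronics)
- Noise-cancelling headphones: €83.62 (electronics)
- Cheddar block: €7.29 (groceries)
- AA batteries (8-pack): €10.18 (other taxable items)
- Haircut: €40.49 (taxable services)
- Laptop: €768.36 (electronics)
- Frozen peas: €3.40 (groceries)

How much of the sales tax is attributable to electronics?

Mechanical keyboard €150.42: electronics, €110.00 or more → 8% → €12.0336
Noise-cancelling headphones €83.62: electronics, under €110.00 → 0% → €0.00
Laptop €768.36: electronics, €110.00 or more → 8% → €61.4688
Tax on electronics: unrounded sum = €73.5024 → €73.50

€73.50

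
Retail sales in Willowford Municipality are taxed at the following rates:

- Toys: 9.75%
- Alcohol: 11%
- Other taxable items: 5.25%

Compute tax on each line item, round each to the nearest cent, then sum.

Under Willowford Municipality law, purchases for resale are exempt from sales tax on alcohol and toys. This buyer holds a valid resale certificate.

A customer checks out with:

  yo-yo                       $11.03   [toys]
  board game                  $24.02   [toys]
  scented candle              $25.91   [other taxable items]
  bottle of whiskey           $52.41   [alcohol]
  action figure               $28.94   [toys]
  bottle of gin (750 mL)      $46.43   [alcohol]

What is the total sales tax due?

$1.36

Yo-yo $11.03: toys, buyer-exempt → 0% → $0.00
Board game $24.02: toys, buyer-exempt → 0% → $0.00
Scented candle $25.91: other taxable items → 5.25% → $1.36
Bottle of whiskey $52.41: alcohol, buyer-exempt → 0% → $0.00
Action figure $28.94: toys, buyer-exempt → 0% → $0.00
Bottle of gin (750 mL) $46.43: alcohol, buyer-exempt → 0% → $0.00
Total tax = $1.36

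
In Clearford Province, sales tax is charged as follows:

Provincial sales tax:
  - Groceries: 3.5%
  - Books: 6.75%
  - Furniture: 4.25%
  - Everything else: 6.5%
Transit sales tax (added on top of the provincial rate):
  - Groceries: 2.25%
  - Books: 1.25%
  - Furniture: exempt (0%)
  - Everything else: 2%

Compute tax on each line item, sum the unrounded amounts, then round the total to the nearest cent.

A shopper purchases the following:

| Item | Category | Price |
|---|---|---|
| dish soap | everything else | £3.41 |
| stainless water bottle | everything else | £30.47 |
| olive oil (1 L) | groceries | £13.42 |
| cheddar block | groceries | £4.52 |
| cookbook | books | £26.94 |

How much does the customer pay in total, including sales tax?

£84.83

Dish soap £3.41: everything else → 6.5% + 2% transit = 8.5% → £0.28985
Stainless water bottle £30.47: everything else → 6.5% + 2% transit = 8.5% → £2.58995
Olive oil (1 L) £13.42: groceries → 3.5% + 2.25% transit = 5.75% → £0.77165
Cheddar block £4.52: groceries → 3.5% + 2.25% transit = 5.75% → £0.2599
Cookbook £26.94: books → 6.75% + 1.25% transit = 8% → £2.1552
Subtotal = £78.76; unrounded tax = £6.06655 → £6.07; total due = £84.83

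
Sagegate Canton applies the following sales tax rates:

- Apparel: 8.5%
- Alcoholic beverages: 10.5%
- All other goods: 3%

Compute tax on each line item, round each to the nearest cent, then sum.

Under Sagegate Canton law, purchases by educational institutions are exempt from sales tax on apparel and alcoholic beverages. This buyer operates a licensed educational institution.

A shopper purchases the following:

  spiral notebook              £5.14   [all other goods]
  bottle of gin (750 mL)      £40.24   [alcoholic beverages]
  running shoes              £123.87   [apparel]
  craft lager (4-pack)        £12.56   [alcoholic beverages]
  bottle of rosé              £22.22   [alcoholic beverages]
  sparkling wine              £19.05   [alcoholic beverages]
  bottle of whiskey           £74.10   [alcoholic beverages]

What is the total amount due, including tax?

£297.33

Spiral notebook £5.14: all other goods → 3% → £0.15
Bottle of gin (750 mL) £40.24: alcoholic beverages, buyer-exempt → 0% → £0.00
Running shoes £123.87: apparel, buyer-exempt → 0% → £0.00
Craft lager (4-pack) £12.56: alcoholic beverages, buyer-exempt → 0% → £0.00
Bottle of rosé £22.22: alcoholic beverages, buyer-exempt → 0% → £0.00
Sparkling wine £19.05: alcoholic beverages, buyer-exempt → 0% → £0.00
Bottle of whiskey £74.10: alcoholic beverages, buyer-exempt → 0% → £0.00
Subtotal = £297.18; tax = £0.15; total due = £297.33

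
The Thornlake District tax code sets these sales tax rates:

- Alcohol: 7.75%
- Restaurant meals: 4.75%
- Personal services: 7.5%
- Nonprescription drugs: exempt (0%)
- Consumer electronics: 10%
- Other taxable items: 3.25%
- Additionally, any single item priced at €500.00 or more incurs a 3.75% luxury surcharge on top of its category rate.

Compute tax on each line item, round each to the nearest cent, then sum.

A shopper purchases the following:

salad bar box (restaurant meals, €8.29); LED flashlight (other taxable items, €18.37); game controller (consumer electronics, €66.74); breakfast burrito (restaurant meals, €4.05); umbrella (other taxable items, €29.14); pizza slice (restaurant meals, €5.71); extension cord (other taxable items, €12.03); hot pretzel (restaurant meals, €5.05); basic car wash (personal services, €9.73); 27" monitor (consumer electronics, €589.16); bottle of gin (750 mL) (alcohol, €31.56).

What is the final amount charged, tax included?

€873.72

Salad bar box €8.29: restaurant meals → 4.75% → €0.39
LED flashlight €18.37: other taxable items → 3.25% → €0.60
Game controller €66.74: consumer electronics → 10% → €6.67
Breakfast burrito €4.05: restaurant meals → 4.75% → €0.19
Umbrella €29.14: other taxable items → 3.25% → €0.95
Pizza slice €5.71: restaurant meals → 4.75% → €0.27
Extension cord €12.03: other taxable items → 3.25% → €0.39
Hot pretzel €5.05: restaurant meals → 4.75% → €0.24
Basic car wash €9.73: personal services → 7.5% → €0.73
27" monitor €589.16: consumer electronics → 10% + 3.75% surcharge = 13.75% → €81.01
Bottle of gin (750 mL) €31.56: alcohol → 7.75% → €2.45
Subtotal = €779.83; tax = €93.89; total due = €873.72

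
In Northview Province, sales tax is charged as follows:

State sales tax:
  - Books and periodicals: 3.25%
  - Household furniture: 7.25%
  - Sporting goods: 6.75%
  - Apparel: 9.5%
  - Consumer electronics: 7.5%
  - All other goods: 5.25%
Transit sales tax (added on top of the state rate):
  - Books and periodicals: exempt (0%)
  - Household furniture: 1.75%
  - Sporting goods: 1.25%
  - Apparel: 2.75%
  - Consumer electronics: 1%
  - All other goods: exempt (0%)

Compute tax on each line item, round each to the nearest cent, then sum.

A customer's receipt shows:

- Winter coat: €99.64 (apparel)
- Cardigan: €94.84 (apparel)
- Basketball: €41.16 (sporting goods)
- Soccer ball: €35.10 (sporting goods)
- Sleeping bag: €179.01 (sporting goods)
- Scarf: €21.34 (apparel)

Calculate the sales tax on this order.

€46.86

Winter coat €99.64: apparel → 9.5% + 2.75% transit = 12.25% → €12.21
Cardigan €94.84: apparel → 9.5% + 2.75% transit = 12.25% → €11.62
Basketball €41.16: sporting goods → 6.75% + 1.25% transit = 8% → €3.29
Soccer ball €35.10: sporting goods → 6.75% + 1.25% transit = 8% → €2.81
Sleeping bag €179.01: sporting goods → 6.75% + 1.25% transit = 8% → €14.32
Scarf €21.34: apparel → 9.5% + 2.75% transit = 12.25% → €2.61
Total tax = €12.21 + €11.62 + €3.29 + €2.81 + €14.32 + €2.61 = €46.86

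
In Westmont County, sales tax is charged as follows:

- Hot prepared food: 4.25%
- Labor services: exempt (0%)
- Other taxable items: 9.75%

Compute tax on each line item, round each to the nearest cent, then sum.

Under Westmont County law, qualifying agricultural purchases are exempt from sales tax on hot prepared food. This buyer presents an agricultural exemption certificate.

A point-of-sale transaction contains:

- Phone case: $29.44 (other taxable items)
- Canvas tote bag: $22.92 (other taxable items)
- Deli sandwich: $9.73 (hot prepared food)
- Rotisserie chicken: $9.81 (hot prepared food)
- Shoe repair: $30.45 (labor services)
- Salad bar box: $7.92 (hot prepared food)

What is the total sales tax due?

Phone case $29.44: other taxable items → 9.75% → $2.87
Canvas tote bag $22.92: other taxable items → 9.75% → $2.23
Deli sandwich $9.73: hot prepared food, buyer-exempt → 0% → $0.00
Rotisserie chicken $9.81: hot prepared food, buyer-exempt → 0% → $0.00
Shoe repair $30.45: labor services → 0% → $0.00
Salad bar box $7.92: hot prepared food, buyer-exempt → 0% → $0.00
Total tax = $2.87 + $2.23 = $5.10

$5.10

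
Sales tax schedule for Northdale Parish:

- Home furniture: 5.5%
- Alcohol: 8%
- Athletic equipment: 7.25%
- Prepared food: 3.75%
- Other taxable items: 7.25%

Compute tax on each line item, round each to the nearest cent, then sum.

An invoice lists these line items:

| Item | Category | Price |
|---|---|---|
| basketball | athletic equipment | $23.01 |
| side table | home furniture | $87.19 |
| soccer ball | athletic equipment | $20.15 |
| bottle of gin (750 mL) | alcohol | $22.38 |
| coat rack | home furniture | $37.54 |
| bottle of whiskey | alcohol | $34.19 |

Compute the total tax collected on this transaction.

$14.52

Basketball $23.01: athletic equipment → 7.25% → $1.67
Side table $87.19: home furniture → 5.5% → $4.80
Soccer ball $20.15: athletic equipment → 7.25% → $1.46
Bottle of gin (750 mL) $22.38: alcohol → 8% → $1.79
Coat rack $37.54: home furniture → 5.5% → $2.06
Bottle of whiskey $34.19: alcohol → 8% → $2.74
Total tax = $1.67 + $4.80 + $1.46 + $1.79 + $2.06 + $2.74 = $14.52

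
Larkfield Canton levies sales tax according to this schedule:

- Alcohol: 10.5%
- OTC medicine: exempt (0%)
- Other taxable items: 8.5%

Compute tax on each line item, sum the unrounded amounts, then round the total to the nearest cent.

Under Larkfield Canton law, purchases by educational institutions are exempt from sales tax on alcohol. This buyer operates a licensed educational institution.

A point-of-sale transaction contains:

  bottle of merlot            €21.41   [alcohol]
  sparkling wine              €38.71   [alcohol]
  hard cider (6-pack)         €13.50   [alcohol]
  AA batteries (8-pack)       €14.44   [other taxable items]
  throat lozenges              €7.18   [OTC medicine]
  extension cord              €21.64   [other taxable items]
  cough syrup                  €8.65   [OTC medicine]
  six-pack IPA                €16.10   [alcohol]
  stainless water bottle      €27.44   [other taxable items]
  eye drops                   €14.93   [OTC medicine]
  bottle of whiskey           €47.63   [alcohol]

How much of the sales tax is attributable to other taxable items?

€5.40

AA batteries (8-pack) €14.44: other taxable items → 8.5% → €1.2274
Extension cord €21.64: other taxable items → 8.5% → €1.8394
Stainless water bottle €27.44: other taxable items → 8.5% → €2.3324
Tax on other taxable items: unrounded sum = €5.3992 → €5.40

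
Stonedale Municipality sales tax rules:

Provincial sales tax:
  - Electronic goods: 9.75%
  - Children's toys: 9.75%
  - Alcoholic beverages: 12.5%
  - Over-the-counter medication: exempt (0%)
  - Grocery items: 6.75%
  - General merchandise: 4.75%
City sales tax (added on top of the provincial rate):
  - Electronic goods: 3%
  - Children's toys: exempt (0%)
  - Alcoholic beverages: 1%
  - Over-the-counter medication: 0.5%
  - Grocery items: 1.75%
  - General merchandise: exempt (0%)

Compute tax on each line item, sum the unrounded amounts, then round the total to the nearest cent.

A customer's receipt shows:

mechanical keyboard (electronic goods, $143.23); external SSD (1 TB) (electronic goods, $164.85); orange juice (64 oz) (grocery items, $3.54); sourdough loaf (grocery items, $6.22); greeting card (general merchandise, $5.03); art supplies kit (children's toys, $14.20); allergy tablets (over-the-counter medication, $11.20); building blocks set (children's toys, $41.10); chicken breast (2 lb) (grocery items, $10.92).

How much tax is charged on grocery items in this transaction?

Orange juice (64 oz) $3.54: grocery items → 6.75% + 1.75% city = 8.5% → $0.3009
Sourdough loaf $6.22: grocery items → 6.75% + 1.75% city = 8.5% → $0.5287
Chicken breast (2 lb) $10.92: grocery items → 6.75% + 1.75% city = 8.5% → $0.9282
Tax on grocery items: unrounded sum = $1.7578 → $1.76

$1.76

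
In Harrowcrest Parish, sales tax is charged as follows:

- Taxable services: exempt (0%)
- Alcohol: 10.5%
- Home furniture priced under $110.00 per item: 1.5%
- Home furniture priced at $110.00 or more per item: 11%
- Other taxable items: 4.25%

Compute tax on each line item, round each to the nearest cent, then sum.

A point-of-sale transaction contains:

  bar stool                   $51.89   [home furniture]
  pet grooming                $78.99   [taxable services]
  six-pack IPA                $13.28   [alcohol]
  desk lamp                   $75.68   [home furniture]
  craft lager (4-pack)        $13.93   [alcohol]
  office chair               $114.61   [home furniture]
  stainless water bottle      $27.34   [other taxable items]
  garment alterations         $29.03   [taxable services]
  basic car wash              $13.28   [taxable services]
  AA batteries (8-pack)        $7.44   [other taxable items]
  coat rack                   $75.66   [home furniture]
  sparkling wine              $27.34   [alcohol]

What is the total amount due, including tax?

$551.33

Bar stool $51.89: home furniture, under $110.00 → 1.5% → $0.78
Pet grooming $78.99: taxable services → 0% → $0.00
Six-pack IPA $13.28: alcohol → 10.5% → $1.39
Desk lamp $75.68: home furniture, under $110.00 → 1.5% → $1.14
Craft lager (4-pack) $13.93: alcohol → 10.5% → $1.46
Office chair $114.61: home furniture, $110.00 or more → 11% → $12.61
Stainless water bottle $27.34: other taxable items → 4.25% → $1.16
Garment alterations $29.03: taxable services → 0% → $0.00
Basic car wash $13.28: taxable services → 0% → $0.00
AA batteries (8-pack) $7.44: other taxable items → 4.25% → $0.32
Coat rack $75.66: home furniture, under $110.00 → 1.5% → $1.13
Sparkling wine $27.34: alcohol → 10.5% → $2.87
Subtotal = $528.47; tax = $22.86; total due = $551.33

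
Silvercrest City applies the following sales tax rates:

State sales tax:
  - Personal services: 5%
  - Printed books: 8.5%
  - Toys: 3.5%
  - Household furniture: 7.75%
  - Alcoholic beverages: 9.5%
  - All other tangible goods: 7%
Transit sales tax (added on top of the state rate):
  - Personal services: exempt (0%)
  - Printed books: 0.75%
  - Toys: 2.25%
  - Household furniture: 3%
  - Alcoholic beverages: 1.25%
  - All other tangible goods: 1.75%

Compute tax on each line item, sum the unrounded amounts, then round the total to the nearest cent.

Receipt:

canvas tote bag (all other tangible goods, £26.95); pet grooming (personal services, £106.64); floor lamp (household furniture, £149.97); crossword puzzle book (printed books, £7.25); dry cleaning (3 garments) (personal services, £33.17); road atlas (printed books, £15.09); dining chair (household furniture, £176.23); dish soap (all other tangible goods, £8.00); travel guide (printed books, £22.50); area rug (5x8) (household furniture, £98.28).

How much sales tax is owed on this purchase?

£59.83

Canvas tote bag £26.95: all other tangible goods → 7% + 1.75% transit = 8.75% → £2.358125
Pet grooming £106.64: personal services → 5% + 0% transit = 5% → £5.332
Floor lamp £149.97: household furniture → 7.75% + 3% transit = 10.75% → £16.121775
Crossword puzzle book £7.25: printed books → 8.5% + 0.75% transit = 9.25% → £0.670625
Dry cleaning (3 garments) £33.17: personal services → 5% + 0% transit = 5% → £1.6585
Road atlas £15.09: printed books → 8.5% + 0.75% transit = 9.25% → £1.395825
Dining chair £176.23: household furniture → 7.75% + 3% transit = 10.75% → £18.944725
Dish soap £8.00: all other tangible goods → 7% + 1.75% transit = 8.75% → £0.70
Travel guide £22.50: printed books → 8.5% + 0.75% transit = 9.25% → £2.08125
Area rug (5x8) £98.28: household furniture → 7.75% + 3% transit = 10.75% → £10.5651
Unrounded tax sum = £59.827925 → £59.83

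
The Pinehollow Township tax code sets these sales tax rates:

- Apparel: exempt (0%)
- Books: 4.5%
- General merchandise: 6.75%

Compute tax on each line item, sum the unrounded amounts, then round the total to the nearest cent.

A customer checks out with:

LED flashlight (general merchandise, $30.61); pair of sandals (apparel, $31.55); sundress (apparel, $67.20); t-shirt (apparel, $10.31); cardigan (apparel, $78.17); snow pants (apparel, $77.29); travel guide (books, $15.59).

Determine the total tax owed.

LED flashlight $30.61: general merchandise → 6.75% → $2.066175
Pair of sandals $31.55: apparel → 0% → $0.00
Sundress $67.20: apparel → 0% → $0.00
T-shirt $10.31: apparel → 0% → $0.00
Cardigan $78.17: apparel → 0% → $0.00
Snow pants $77.29: apparel → 0% → $0.00
Travel guide $15.59: books → 4.5% → $0.70155
Unrounded tax sum = $2.767725 → $2.77

$2.77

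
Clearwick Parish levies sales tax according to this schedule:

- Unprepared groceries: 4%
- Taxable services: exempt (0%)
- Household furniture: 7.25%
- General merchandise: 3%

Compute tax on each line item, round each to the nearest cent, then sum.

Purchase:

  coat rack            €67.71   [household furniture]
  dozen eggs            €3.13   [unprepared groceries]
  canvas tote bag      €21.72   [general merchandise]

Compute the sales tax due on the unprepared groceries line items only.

€0.13

Dozen eggs €3.13: unprepared groceries → 4% → €0.13
Tax on unprepared groceries = €0.13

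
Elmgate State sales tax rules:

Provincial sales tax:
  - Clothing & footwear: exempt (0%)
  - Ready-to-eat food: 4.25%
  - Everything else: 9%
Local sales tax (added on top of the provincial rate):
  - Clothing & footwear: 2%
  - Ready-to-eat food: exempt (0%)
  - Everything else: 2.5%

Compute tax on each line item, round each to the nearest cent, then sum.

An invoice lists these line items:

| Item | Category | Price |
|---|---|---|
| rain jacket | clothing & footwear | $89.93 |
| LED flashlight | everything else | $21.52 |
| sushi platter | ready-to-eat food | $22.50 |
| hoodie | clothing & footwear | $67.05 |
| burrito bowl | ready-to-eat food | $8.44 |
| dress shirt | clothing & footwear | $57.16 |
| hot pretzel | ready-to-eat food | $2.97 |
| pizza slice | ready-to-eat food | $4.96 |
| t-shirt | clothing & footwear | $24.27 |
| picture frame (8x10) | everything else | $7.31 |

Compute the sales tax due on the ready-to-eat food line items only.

$1.66

Sushi platter $22.50: ready-to-eat food → 4.25% + 0% local = 4.25% → $0.96
Burrito bowl $8.44: ready-to-eat food → 4.25% + 0% local = 4.25% → $0.36
Hot pretzel $2.97: ready-to-eat food → 4.25% + 0% local = 4.25% → $0.13
Pizza slice $4.96: ready-to-eat food → 4.25% + 0% local = 4.25% → $0.21
Tax on ready-to-eat food = $0.96 + $0.36 + $0.13 + $0.21 = $1.66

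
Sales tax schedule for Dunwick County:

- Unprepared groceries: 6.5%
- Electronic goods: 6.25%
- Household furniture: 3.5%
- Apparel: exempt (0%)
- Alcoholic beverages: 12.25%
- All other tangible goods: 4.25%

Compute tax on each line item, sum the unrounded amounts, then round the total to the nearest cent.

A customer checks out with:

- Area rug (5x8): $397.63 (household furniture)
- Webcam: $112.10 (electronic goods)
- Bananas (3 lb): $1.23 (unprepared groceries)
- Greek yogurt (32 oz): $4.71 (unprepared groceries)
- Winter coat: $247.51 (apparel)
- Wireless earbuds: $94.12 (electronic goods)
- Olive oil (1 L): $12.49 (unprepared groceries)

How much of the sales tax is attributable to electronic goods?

Webcam $112.10: electronic goods → 6.25% → $7.00625
Wireless earbuds $94.12: electronic goods → 6.25% → $5.8825
Tax on electronic goods: unrounded sum = $12.88875 → $12.89

$12.89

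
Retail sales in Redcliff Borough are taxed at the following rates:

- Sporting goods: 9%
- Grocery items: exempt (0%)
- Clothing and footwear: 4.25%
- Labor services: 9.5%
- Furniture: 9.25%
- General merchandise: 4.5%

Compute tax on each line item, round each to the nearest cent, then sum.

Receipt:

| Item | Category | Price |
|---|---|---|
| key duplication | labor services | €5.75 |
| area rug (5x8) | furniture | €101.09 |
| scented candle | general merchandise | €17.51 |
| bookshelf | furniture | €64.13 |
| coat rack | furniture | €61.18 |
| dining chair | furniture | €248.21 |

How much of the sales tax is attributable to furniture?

Area rug (5x8) €101.09: furniture → 9.25% → €9.35
Bookshelf €64.13: furniture → 9.25% → €5.93
Coat rack €61.18: furniture → 9.25% → €5.66
Dining chair €248.21: furniture → 9.25% → €22.96
Tax on furniture = €9.35 + €5.93 + €5.66 + €22.96 = €43.90

€43.90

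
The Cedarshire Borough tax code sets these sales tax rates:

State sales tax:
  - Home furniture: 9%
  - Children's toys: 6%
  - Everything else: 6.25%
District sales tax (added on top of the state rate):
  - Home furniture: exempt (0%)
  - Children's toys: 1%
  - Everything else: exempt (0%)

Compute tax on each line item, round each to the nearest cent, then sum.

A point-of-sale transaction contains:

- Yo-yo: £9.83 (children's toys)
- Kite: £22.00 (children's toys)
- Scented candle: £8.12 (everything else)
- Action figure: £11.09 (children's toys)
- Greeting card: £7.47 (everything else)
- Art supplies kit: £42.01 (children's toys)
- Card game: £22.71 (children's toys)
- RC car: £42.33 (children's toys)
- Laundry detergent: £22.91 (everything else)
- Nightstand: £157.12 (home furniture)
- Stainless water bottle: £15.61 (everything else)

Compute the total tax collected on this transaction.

Yo-yo £9.83: children's toys → 6% + 1% district = 7% → £0.69
Kite £22.00: children's toys → 6% + 1% district = 7% → £1.54
Scented candle £8.12: everything else → 6.25% + 0% district = 6.25% → £0.51
Action figure £11.09: children's toys → 6% + 1% district = 7% → £0.78
Greeting card £7.47: everything else → 6.25% + 0% district = 6.25% → £0.47
Art supplies kit £42.01: children's toys → 6% + 1% district = 7% → £2.94
Card game £22.71: children's toys → 6% + 1% district = 7% → £1.59
RC car £42.33: children's toys → 6% + 1% district = 7% → £2.96
Laundry detergent £22.91: everything else → 6.25% + 0% district = 6.25% → £1.43
Nightstand £157.12: home furniture → 9% + 0% district = 9% → £14.14
Stainless water bottle £15.61: everything else → 6.25% + 0% district = 6.25% → £0.98
Total tax = £0.69 + £1.54 + £0.51 + £0.78 + £0.47 + £2.94 + £1.59 + £2.96 + £1.43 + £14.14 + £0.98 = £28.03

£28.03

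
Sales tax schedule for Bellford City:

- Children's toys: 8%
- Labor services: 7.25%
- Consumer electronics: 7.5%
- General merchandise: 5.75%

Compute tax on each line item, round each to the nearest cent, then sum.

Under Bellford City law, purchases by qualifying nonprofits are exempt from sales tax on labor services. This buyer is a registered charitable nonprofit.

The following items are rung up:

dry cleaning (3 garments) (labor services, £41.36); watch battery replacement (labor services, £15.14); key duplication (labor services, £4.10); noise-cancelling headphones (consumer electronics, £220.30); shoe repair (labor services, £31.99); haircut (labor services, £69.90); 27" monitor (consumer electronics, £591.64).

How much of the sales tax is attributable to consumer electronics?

Noise-cancelling headphones £220.30: consumer electronics → 7.5% → £16.52
27" monitor £591.64: consumer electronics → 7.5% → £44.37
Tax on consumer electronics = £16.52 + £44.37 = £60.89

£60.89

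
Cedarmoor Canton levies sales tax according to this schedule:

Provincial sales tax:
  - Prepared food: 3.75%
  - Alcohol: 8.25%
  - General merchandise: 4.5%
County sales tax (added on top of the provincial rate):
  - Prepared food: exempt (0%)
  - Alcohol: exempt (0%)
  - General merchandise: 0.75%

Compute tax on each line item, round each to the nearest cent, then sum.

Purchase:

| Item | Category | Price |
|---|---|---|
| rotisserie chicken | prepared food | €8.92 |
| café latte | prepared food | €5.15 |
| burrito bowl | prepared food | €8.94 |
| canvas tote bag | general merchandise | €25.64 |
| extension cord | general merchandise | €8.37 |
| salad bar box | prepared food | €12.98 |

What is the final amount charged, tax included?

€73.14

Rotisserie chicken €8.92: prepared food → 3.75% + 0% county = 3.75% → €0.33
Café latte €5.15: prepared food → 3.75% + 0% county = 3.75% → €0.19
Burrito bowl €8.94: prepared food → 3.75% + 0% county = 3.75% → €0.34
Canvas tote bag €25.64: general merchandise → 4.5% + 0.75% county = 5.25% → €1.35
Extension cord €8.37: general merchandise → 4.5% + 0.75% county = 5.25% → €0.44
Salad bar box €12.98: prepared food → 3.75% + 0% county = 3.75% → €0.49
Subtotal = €70.00; tax = €3.14; total due = €73.14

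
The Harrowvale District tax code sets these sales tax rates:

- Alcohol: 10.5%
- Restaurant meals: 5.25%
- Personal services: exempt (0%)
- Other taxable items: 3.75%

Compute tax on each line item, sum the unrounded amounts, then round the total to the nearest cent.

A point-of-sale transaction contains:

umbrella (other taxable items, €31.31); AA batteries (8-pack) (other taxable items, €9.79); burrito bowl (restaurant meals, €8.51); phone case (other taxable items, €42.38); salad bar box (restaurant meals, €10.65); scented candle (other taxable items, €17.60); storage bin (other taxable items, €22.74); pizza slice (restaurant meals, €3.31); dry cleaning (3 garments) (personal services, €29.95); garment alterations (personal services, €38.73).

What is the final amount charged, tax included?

Umbrella €31.31: other taxable items → 3.75% → €1.174125
AA batteries (8-pack) €9.79: other taxable items → 3.75% → €0.367125
Burrito bowl €8.51: restaurant meals → 5.25% → €0.446775
Phone case €42.38: other taxable items → 3.75% → €1.58925
Salad bar box €10.65: restaurant meals → 5.25% → €0.559125
Scented candle €17.60: other taxable items → 3.75% → €0.66
Storage bin €22.74: other taxable items → 3.75% → €0.85275
Pizza slice €3.31: restaurant meals → 5.25% → €0.173775
Dry cleaning (3 garments) €29.95: personal services → 0% → €0.00
Garment alterations €38.73: personal services → 0% → €0.00
Subtotal = €214.97; unrounded tax = €5.822925 → €5.82; total due = €220.79

€220.79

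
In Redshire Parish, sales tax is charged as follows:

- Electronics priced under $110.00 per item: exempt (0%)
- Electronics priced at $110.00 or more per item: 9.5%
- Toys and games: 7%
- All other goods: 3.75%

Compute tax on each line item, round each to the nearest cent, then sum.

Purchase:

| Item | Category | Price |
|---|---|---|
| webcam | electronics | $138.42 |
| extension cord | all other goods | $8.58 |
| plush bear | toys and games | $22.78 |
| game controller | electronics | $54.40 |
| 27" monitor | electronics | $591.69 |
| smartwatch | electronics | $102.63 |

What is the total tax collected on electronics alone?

$69.36

Webcam $138.42: electronics, $110.00 or more → 9.5% → $13.15
Game controller $54.40: electronics, under $110.00 → 0% → $0.00
27" monitor $591.69: electronics, $110.00 or more → 9.5% → $56.21
Smartwatch $102.63: electronics, under $110.00 → 0% → $0.00
Tax on electronics = $13.15 + $0.00 + $56.21 + $0.00 = $69.36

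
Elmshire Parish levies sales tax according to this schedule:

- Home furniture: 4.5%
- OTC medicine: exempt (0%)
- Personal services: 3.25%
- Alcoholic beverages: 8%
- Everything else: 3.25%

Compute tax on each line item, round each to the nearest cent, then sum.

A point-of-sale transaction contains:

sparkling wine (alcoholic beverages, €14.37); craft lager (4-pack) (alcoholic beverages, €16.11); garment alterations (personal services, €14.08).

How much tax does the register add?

Sparkling wine €14.37: alcoholic beverages → 8% → €1.15
Craft lager (4-pack) €16.11: alcoholic beverages → 8% → €1.29
Garment alterations €14.08: personal services → 3.25% → €0.46
Total tax = €1.15 + €1.29 + €0.46 = €2.90

€2.90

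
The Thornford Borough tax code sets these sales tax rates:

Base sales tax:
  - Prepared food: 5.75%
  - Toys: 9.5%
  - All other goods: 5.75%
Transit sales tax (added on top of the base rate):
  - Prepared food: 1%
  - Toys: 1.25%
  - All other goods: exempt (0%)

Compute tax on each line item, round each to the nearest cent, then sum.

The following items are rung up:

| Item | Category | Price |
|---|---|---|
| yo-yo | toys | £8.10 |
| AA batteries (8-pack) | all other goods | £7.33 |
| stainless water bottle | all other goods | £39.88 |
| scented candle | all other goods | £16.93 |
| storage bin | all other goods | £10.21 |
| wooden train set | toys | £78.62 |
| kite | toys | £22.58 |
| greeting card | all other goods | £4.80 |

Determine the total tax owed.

£16.30

Yo-yo £8.10: toys → 9.5% + 1.25% transit = 10.75% → £0.87
AA batteries (8-pack) £7.33: all other goods → 5.75% + 0% transit = 5.75% → £0.42
Stainless water bottle £39.88: all other goods → 5.75% + 0% transit = 5.75% → £2.29
Scented candle £16.93: all other goods → 5.75% + 0% transit = 5.75% → £0.97
Storage bin £10.21: all other goods → 5.75% + 0% transit = 5.75% → £0.59
Wooden train set £78.62: toys → 9.5% + 1.25% transit = 10.75% → £8.45
Kite £22.58: toys → 9.5% + 1.25% transit = 10.75% → £2.43
Greeting card £4.80: all other goods → 5.75% + 0% transit = 5.75% → £0.28
Total tax = £0.87 + £0.42 + £2.29 + £0.97 + £0.59 + £8.45 + £2.43 + £0.28 = £16.30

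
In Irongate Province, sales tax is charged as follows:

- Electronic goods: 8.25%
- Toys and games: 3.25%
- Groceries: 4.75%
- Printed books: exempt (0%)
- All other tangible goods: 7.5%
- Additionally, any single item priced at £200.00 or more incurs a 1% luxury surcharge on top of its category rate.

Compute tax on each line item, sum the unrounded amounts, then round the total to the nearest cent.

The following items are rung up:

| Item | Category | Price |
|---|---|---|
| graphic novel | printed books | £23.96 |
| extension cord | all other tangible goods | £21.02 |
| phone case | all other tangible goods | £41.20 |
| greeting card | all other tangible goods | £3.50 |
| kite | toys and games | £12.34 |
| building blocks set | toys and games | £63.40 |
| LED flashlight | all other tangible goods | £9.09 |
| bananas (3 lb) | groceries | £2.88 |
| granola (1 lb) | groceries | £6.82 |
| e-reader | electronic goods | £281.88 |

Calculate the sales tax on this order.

£34.61

Graphic novel £23.96: printed books → 0% → £0.00
Extension cord £21.02: all other tangible goods → 7.5% → £1.5765
Phone case £41.20: all other tangible goods → 7.5% → £3.09
Greeting card £3.50: all other tangible goods → 7.5% → £0.2625
Kite £12.34: toys and games → 3.25% → £0.40105
Building blocks set £63.40: toys and games → 3.25% → £2.0605
LED flashlight £9.09: all other tangible goods → 7.5% → £0.68175
Bananas (3 lb) £2.88: groceries → 4.75% → £0.1368
Granola (1 lb) £6.82: groceries → 4.75% → £0.32395
E-reader £281.88: electronic goods → 8.25% + 1% surcharge = 9.25% → £26.0739
Unrounded tax sum = £34.60695 → £34.61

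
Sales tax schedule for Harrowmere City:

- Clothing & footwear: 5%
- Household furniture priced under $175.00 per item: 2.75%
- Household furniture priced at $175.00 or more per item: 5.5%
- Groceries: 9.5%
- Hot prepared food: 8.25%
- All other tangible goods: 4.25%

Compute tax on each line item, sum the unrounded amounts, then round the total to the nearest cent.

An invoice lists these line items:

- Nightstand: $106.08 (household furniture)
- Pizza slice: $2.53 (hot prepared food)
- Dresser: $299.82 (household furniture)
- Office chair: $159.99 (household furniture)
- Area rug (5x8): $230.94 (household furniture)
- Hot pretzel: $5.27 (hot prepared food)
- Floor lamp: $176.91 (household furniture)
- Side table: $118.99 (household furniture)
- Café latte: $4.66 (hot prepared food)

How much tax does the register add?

Nightstand $106.08: household furniture, under $175.00 → 2.75% → $2.9172
Pizza slice $2.53: hot prepared food → 8.25% → $0.208725
Dresser $299.82: household furniture, $175.00 or more → 5.5% → $16.4901
Office chair $159.99: household furniture, under $175.00 → 2.75% → $4.399725
Area rug (5x8) $230.94: household furniture, $175.00 or more → 5.5% → $12.7017
Hot pretzel $5.27: hot prepared food → 8.25% → $0.434775
Floor lamp $176.91: household furniture, $175.00 or more → 5.5% → $9.73005
Side table $118.99: household furniture, under $175.00 → 2.75% → $3.272225
Café latte $4.66: hot prepared food → 8.25% → $0.38445
Unrounded tax sum = $50.53895 → $50.54

$50.54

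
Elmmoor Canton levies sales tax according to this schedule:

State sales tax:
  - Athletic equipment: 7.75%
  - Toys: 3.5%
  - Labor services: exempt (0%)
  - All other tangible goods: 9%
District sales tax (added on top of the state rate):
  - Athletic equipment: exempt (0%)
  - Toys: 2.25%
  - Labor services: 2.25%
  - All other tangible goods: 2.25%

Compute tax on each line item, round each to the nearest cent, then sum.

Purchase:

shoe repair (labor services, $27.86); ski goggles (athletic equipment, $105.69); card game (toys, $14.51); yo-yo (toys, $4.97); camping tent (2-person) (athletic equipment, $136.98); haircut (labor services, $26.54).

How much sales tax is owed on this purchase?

Shoe repair $27.86: labor services → 0% + 2.25% district = 2.25% → $0.63
Ski goggles $105.69: athletic equipment → 7.75% + 0% district = 7.75% → $8.19
Card game $14.51: toys → 3.5% + 2.25% district = 5.75% → $0.83
Yo-yo $4.97: toys → 3.5% + 2.25% district = 5.75% → $0.29
Camping tent (2-person) $136.98: athletic equipment → 7.75% + 0% district = 7.75% → $10.62
Haircut $26.54: labor services → 0% + 2.25% district = 2.25% → $0.60
Total tax = $0.63 + $8.19 + $0.83 + $0.29 + $10.62 + $0.60 = $21.16

$21.16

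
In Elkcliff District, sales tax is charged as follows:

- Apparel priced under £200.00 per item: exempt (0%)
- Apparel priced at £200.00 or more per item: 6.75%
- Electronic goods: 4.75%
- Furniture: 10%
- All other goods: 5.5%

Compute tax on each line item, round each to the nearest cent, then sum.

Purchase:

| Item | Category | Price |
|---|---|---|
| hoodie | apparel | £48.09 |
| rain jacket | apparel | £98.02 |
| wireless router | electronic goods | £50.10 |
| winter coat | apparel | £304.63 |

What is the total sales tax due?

Hoodie £48.09: apparel, under £200.00 → 0% → £0.00
Rain jacket £98.02: apparel, under £200.00 → 0% → £0.00
Wireless router £50.10: electronic goods → 4.75% → £2.38
Winter coat £304.63: apparel, £200.00 or more → 6.75% → £20.56
Total tax = £2.38 + £20.56 = £22.94

£22.94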